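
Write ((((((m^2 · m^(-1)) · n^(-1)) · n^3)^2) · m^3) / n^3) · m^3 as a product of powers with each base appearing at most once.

m^8n

((((((m^2 · m^(-1)) · n^(-1)) · n^3)^2) · m^3) / n^3) · m^3
= ((((((m^2 · m^(-1)) · n^(-1))^2) · ((n^3)^2)) · m^3) / n^3) · m^3    [power of a product]
= ((((((m^2 · m^(-1))^2) · ((n^(-1))^2)) · ((n^3)^2)) · m^3) / n^3) · m^3    [power of a product]
= (((((((m^2)^2) · ((m^(-1))^2)) · ((n^(-1))^2)) · ((n^3)^2)) · m^3) / n^3) · m^3    [power of a product]
= (((((m^4 · ((m^(-1))^2)) · ((n^(-1))^2)) · ((n^3)^2)) · m^3) / n^3) · m^3    [power of a power]
= (((((m^4 · m^(-2)) · ((n^(-1))^2)) · ((n^3)^2)) · m^3) / n^3) · m^3    [power of a power]
= ((((m^2 · ((n^(-1))^2)) · ((n^3)^2)) · m^3) / n^3) · m^3    [product of powers]
= ((((m^2 · n^(-2)) · ((n^3)^2)) · m^3) / n^3) · m^3    [power of a power]
= ((((m^2 · n^(-2)) · n^6) · m^3) / n^3) · m^3    [power of a power]
= m^8n    [quotient of powers; product of powers]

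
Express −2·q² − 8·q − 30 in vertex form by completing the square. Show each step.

−2(q + 2)² − 22

−2·q² − 8·q − 30
= −2(q² + 4·q) − 30    [factor out -2 from the q-terms]
= −2(q² + 4·q + 4 − 4) − 30    [add and subtract 4 inside the bracket]
= −2(q + 2)² + 8 − 30    [perfect-square identity]
= −2(q + 2)² − 22    [combine constants]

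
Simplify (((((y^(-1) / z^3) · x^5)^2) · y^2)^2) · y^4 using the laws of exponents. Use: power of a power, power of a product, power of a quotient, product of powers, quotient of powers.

x^20y^4z^(-12)

(((((y^(-1) / z^3) · x^5)^2) · y^2)^2) · y^4
= (((((y^(-1) / z^3) · x^5)^2)^2) · ((y^2)^2)) · y^4    [power of a product]
= ((((y^(-1) / z^3) · x^5)^4) · ((y^2)^2)) · y^4    [power of a power]
= ((((y^(-1) / z^3)^4) · ((x^5)^4)) · ((y^2)^2)) · y^4    [power of a product]
= (((((y^(-1))^4) / ((z^3)^4)) · ((x^5)^4)) · ((y^2)^2)) · y^4    [power of a quotient]
= (((y^(-4) / ((z^3)^4)) · ((x^5)^4)) · ((y^2)^2)) · y^4    [power of a power]
= (((y^(-4) / z^12) · ((x^5)^4)) · ((y^2)^2)) · y^4    [power of a power]
= (((y^(-4) / z^12) · x^20) · ((y^2)^2)) · y^4    [power of a power]
= (((y^(-4) / z^12) · x^20) · y^4) · y^4    [power of a power]
= x^20y^4z^(-12)    [quotient of powers; product of powers]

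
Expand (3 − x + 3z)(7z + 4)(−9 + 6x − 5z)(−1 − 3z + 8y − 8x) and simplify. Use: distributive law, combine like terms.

681z + 1425z^2 − 2856yz + 2251xz + 1828xz^2 + 2248xyz − 2134x^2z + 1167z^3 − 2832yz^2 + 108 − 864y + 756x + 864xy − 840x^2 − 1162x^2z^2 − 336x^2yz + 336x^3z + 357xz^3 + 1288xyz^2 − 192x^2y + 192x^3 + 315z^4 − 840yz^3

(3 − x + 3z)(7z + 4)(−9 + 6x − 5z)(−1 − 3z + 8y − 8x)
= (21z + 12 − 7xz − 4x + 21z^2 + 12z)(−9 + 6x − 5z)(−1 − 3z + 8y − 8x)    [distributive law]
= (33z + 12 − 7xz − 4x + 21z^2)(−9 + 6x − 5z)(−1 − 3z + 8y − 8x)    [combine like terms]
= (−297z + 198xz − 165z^2 − 108 + 72x − 60z + 63xz − 42x^2z + 35xz^2 + 36x − 24x^2 + 20xz − 189z^2 + 126xz^2 − 105z^3)(−1 − 3z + 8y − 8x)    [distributive law]
= (−357z + 281xz − 354z^2 − 108 + 108x − 42x^2z + 161xz^2 − 24x^2 − 105z^3)(−1 − 3z + 8y − 8x)    [combine like terms]
= 357z + 1071z^2 − 2856yz + 2856xz − 281xz − 843xz^2 + 2248xyz − 2248x^2z + 354z^2 + 1062z^3 − 2832yz^2 + 2832xz^2 + 108 + 324z − 864y + 864x − 108x − 324xz + 864xy − 864x^2 + 42x^2z + 126x^2z^2 − 336x^2yz + 336x^3z − 161xz^2 − 483xz^3 + 1288xyz^2 − 1288x^2z^2 + 24x^2 + 72x^2z − 192x^2y + 192x^3 + 105z^3 + 315z^4 − 840yz^3 + 840xz^3    [distributive law]
= 681z + 1425z^2 − 2856yz + 2251xz + 1828xz^2 + 2248xyz − 2134x^2z + 1167z^3 − 2832yz^2 + 108 − 864y + 756x + 864xy − 840x^2 − 1162x^2z^2 − 336x^2yz + 336x^3z + 357xz^3 + 1288xyz^2 − 192x^2y + 192x^3 + 315z^4 − 840yz^3    [combine like terms]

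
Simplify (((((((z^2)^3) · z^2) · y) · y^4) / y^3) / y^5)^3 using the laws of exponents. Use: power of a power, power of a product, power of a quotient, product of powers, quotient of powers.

(((((((z^2)^3) · z^2) · y) · y^4) / y^3) / y^5)^3
= (((((((z^2)^3) · z^2) · y) · y^4) / y^3)^3) / ((y^5)^3)    [power of a quotient]
= (((((((z^2)^3) · z^2) · y) · y^4)^3) / ((y^3)^3)) / ((y^5)^3)    [power of a quotient]
= (((((((z^2)^3) · z^2) · y)^3) · ((y^4)^3)) / ((y^3)^3)) / ((y^5)^3)    [power of a product]
= (((((((z^2)^3) · z^2)^3) · (y^3)) · ((y^4)^3)) / ((y^3)^3)) / ((y^5)^3)    [power of a product]
= (((((((z^2)^3)^3) · ((z^2)^3)) · (y^3)) · ((y^4)^3)) / ((y^3)^3)) / ((y^5)^3)    [power of a product]
= ((((((z^2)^9) · ((z^2)^3)) · (y^3)) · ((y^4)^3)) / ((y^3)^3)) / ((y^5)^3)    [power of a power]
= ((((z^18 · ((z^2)^3)) · (y^3)) · ((y^4)^3)) / ((y^3)^3)) / ((y^5)^3)    [power of a power]
= ((((z^18 · z^6) · (y^3)) · ((y^4)^3)) / ((y^3)^3)) / ((y^5)^3)    [power of a power]
= (((z^24 · (y^3)) · ((y^4)^3)) / ((y^3)^3)) / ((y^5)^3)    [product of powers]
= (((z^24 · y^3) · y^12) / ((y^3)^3)) / ((y^5)^3)    [power of a power]
= (((z^24 · y^3) · y^12) / y^9) / ((y^5)^3)    [power of a power]
= (((z^24 · y^3) · y^12) / y^9) / y^15    [power of a power]
= y^(-9)z^24    [quotient of powers; product of powers]

y^(-9)z^24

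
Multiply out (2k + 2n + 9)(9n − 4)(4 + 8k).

656kn + 144k^2n − 320k − 64k^2 + 72n^2 + 144kn^2 + 292n − 144

(2k + 2n + 9)(9n − 4)(4 + 8k)
= (18kn − 8k + 18n^2 − 8n + 81n − 36)(4 + 8k)    [distributive law]
= (18kn − 8k + 18n^2 + 73n − 36)(4 + 8k)    [combine like terms]
= 72kn + 144k^2n − 32k − 64k^2 + 72n^2 + 144kn^2 + 292n + 584kn − 144 − 288k    [distributive law]
= 656kn + 144k^2n − 320k − 64k^2 + 72n^2 + 144kn^2 + 292n − 144    [combine like terms]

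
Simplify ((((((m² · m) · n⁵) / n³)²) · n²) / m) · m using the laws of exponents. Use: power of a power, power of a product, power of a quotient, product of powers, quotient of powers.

m⁶·n⁶

((((((m² · m) · n⁵) / n³)²) · n²) / m) · m
= ((((((m² · m) · n⁵)²) / ((n³)²)) · n²) / m) · m    [power of a quotient]
= ((((((m² · m)²) · ((n⁵)²)) / ((n³)²)) · n²) / m) · m    [power of a product]
= (((((((m²)²) · (m²)) · ((n⁵)²)) / ((n³)²)) · n²) / m) · m    [power of a product]
= (((((m⁴ · (m²)) · ((n⁵)²)) / ((n³)²)) · n²) / m) · m    [power of a power]
= ((((m⁶ · ((n⁵)²)) / ((n³)²)) · n²) / m) · m    [product of powers]
= ((((m⁶ · n¹⁰) / ((n³)²)) · n²) / m) · m    [power of a power]
= ((((m⁶ · n¹⁰) / n⁶) · n²) / m) · m    [power of a power]
= m⁶·n⁶    [quotient of powers; product of powers]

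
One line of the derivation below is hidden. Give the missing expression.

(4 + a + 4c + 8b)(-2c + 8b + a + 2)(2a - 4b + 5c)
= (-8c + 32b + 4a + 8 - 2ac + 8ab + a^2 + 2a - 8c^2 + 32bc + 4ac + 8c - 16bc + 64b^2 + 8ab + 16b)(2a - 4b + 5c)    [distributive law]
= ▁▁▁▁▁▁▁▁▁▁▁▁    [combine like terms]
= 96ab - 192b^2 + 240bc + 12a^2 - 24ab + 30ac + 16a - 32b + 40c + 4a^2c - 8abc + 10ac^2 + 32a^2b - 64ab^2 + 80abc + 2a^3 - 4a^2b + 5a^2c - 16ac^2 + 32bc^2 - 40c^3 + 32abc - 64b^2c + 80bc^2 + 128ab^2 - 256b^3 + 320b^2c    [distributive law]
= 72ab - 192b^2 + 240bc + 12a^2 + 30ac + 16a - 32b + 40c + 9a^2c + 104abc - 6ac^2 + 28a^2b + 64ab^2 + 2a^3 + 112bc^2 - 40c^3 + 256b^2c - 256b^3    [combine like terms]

After combine like terms, the bracketed line is:

(48b + 6a + 8 + 2ac + 16ab + a^2 - 8c^2 + 16bc + 64b^2)(2a - 4b + 5c)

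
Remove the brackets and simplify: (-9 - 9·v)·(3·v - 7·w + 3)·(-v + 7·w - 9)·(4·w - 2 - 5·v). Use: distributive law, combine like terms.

6732·v²·w - 3159·v² - 1539·v³ - 7119·v·w² + 7848·v·w - 2241·v + 1764·w³ - 3906·w² + 2484·w - 486 + 1368·v³·w - 135·v⁴ - 3213·v²·w² + 1764·v·w³

(-9 - 9·v)·(3·v - 7·w + 3)·(-v + 7·w - 9)·(4·w - 2 - 5·v)
= (-27·v + 63·w - 27 - 27·v² + 63·v·w - 27·v)·(-v + 7·w - 9)·(4·w - 2 - 5·v)    [distributive law]
= (-54·v + 63·w - 27 - 27·v² + 63·v·w)·(-v + 7·w - 9)·(4·w - 2 - 5·v)    [combine like terms]
= (54·v² - 378·v·w + 486·v - 63·v·w + 441·w² - 567·w + 27·v - 189·w + 243 + 27·v³ - 189·v²·w + 243·v² - 63·v²·w + 441·v·w² - 567·v·w)·(4·w - 2 - 5·v)    [distributive law]
= (297·v² - 1008·v·w + 513·v + 441·w² - 756·w + 243 + 27·v³ - 252·v²·w + 441·v·w²)·(4·w - 2 - 5·v)    [combine like terms]
= 1188·v²·w - 594·v² - 1485·v³ - 4032·v·w² + 2016·v·w + 5040·v²·w + 2052·v·w - 1026·v - 2565·v² + 1764·w³ - 882·w² - 2205·v·w² - 3024·w² + 1512·w + 3780·v·w + 972·w - 486 - 1215·v + 108·v³·w - 54·v³ - 135·v⁴ - 1008·v²·w² + 504·v²·w + 1260·v³·w + 1764·v·w³ - 882·v·w² - 2205·v²·w²    [distributive law]
= 6732·v²·w - 3159·v² - 1539·v³ - 7119·v·w² + 7848·v·w - 2241·v + 1764·w³ - 3906·w² + 2484·w - 486 + 1368·v³·w - 135·v⁴ - 3213·v²·w² + 1764·v·w³    [combine like terms]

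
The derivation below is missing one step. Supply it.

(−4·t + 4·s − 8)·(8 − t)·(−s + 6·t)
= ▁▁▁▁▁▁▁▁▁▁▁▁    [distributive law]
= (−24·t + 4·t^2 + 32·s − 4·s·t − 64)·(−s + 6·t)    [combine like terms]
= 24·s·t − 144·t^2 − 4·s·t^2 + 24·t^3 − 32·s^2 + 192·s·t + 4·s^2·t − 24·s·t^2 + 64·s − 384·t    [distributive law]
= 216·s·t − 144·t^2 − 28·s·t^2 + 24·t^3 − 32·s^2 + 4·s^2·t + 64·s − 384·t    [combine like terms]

By distributive law:

(−32·t + 4·t^2 + 32·s − 4·s·t − 64 + 8·t)·(−s + 6·t)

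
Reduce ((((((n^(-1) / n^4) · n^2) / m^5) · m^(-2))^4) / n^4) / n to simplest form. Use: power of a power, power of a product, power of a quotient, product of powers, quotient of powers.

((((((n^(-1) / n^4) · n^2) / m^5) · m^(-2))^4) / n^4) / n
= ((((((n^(-1) / n^4) · n^2) / m^5)^4) · ((m^(-2))^4)) / n^4) / n    [power of a product]
= ((((((n^(-1) / n^4) · n^2)^4) / ((m^5)^4)) · ((m^(-2))^4)) / n^4) / n    [power of a quotient]
= ((((((n^(-1) / n^4)^4) · ((n^2)^4)) / ((m^5)^4)) · ((m^(-2))^4)) / n^4) / n    [power of a product]
= (((((((n^(-1))^4) / ((n^4)^4)) · ((n^2)^4)) / ((m^5)^4)) · ((m^(-2))^4)) / n^4) / n    [power of a quotient]
= (((((n^(-4) / ((n^4)^4)) · ((n^2)^4)) / ((m^5)^4)) · ((m^(-2))^4)) / n^4) / n    [power of a power]
= (((((n^(-4) / n^16) · ((n^2)^4)) / ((m^5)^4)) · ((m^(-2))^4)) / n^4) / n    [power of a power]
= ((((n^(-20) · ((n^2)^4)) / ((m^5)^4)) · ((m^(-2))^4)) / n^4) / n    [quotient of powers]
= ((((n^(-20) · n^8) / ((m^5)^4)) · ((m^(-2))^4)) / n^4) / n    [power of a power]
= (((n^(-12) / ((m^5)^4)) · ((m^(-2))^4)) / n^4) / n    [product of powers]
= (((n^(-12) / m^20) · ((m^(-2))^4)) / n^4) / n    [power of a power]
= (((n^(-12) / m^20) · m^(-8)) / n^4) / n    [power of a power]
= m^(-28)n^(-17)    [quotient of powers; product of powers]

m^(-28)n^(-17)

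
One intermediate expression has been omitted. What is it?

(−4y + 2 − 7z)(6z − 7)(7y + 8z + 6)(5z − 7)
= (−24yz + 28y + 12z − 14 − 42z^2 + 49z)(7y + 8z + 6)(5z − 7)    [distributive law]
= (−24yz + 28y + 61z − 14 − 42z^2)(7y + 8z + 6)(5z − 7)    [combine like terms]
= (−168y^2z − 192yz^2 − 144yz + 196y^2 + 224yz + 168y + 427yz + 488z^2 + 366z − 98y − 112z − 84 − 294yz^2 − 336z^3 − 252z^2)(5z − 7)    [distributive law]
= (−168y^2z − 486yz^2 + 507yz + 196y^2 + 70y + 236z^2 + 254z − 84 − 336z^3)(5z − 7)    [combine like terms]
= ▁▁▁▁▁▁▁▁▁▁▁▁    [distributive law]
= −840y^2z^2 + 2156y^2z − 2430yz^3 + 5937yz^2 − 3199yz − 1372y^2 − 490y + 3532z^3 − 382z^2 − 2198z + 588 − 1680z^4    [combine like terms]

After distributive law, the bracketed line is:

−840y^2z^2 + 1176y^2z − 2430yz^3 + 3402yz^2 + 2535yz^2 − 3549yz + 980y^2z − 1372y^2 + 350yz − 490y + 1180z^3 − 1652z^2 + 1270z^2 − 1778z − 420z + 588 − 1680z^4 + 2352z^3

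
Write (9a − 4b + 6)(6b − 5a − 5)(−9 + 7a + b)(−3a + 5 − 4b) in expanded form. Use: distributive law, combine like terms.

(9a − 4b + 6)(6b − 5a − 5)(−9 + 7a + b)(−3a + 5 − 4b)
= (54ab − 45a^2 − 45a − 24b^2 + 20ab + 20b + 36b − 30a − 30)(−9 + 7a + b)(−3a + 5 − 4b)    [distributive law]
= (74ab − 45a^2 − 75a − 24b^2 + 56b − 30)(−9 + 7a + b)(−3a + 5 − 4b)    [combine like terms]
= (−666ab + 518a^2b + 74ab^2 + 405a^2 − 315a^3 − 45a^2b + 675a − 525a^2 − 75ab + 216b^2 − 168ab^2 − 24b^3 − 504b + 392ab + 56b^2 + 270 − 210a − 30b)(−3a + 5 − 4b)    [distributive law]
= (−349ab + 473a^2b − 94ab^2 − 120a^2 − 315a^3 + 465a + 272b^2 − 24b^3 − 534b + 270)(−3a + 5 − 4b)    [combine like terms]
= 1047a^2b − 1745ab + 1396ab^2 − 1419a^3b + 2365a^2b − 1892a^2b^2 + 282a^2b^2 − 470ab^2 + 376ab^3 + 360a^3 − 600a^2 + 480a^2b + 945a^4 − 1575a^3 + 1260a^3b − 1395a^2 + 2325a − 1860ab − 816ab^2 + 1360b^2 − 1088b^3 + 72ab^3 − 120b^3 + 96b^4 + 1602ab − 2670b + 2136b^2 − 810a + 1350 − 1080b    [distributive law]
= 3892a^2b − 2003ab + 110ab^2 − 159a^3b − 1610a^2b^2 + 448ab^3 − 1215a^3 − 1995a^2 + 945a^4 + 1515a + 3496b^2 − 1208b^3 + 96b^4 − 3750b + 1350    [combine like terms]

3892a^2b − 2003ab + 110ab^2 − 159a^3b − 1610a^2b^2 + 448ab^3 − 1215a^3 − 1995a^2 + 945a^4 + 1515a + 3496b^2 − 1208b^3 + 96b^4 − 3750b + 1350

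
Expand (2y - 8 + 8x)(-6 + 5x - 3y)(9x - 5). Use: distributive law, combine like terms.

(2y - 8 + 8x)(-6 + 5x - 3y)(9x - 5)
= (-12y + 10xy - 6y^2 + 48 - 40x + 24y - 48x + 40x^2 - 24xy)(9x - 5)    [distributive law]
= (12y - 14xy - 6y^2 + 48 - 88x + 40x^2)(9x - 5)    [combine like terms]
= 108xy - 60y - 126x^2y + 70xy - 54xy^2 + 30y^2 + 432x - 240 - 792x^2 + 440x + 360x^3 - 200x^2    [distributive law]
= 178xy - 60y - 126x^2y - 54xy^2 + 30y^2 + 872x - 240 - 992x^2 + 360x^3    [combine like terms]

178xy - 60y - 126x^2y - 54xy^2 + 30y^2 + 872x - 240 - 992x^2 + 360x^3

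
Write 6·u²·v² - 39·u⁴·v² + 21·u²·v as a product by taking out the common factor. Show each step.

3·u²·v(2·v - 13·u²·v + 7)

6·u²·v² - 39·u⁴·v² + 21·u²·v
= 3(2·u²·v² - 13·u⁴·v² + 7·u²·v)    [factor out 3]
= 3·u²·v(2·v - 13·u²·v + 7)    [factor out u²·v]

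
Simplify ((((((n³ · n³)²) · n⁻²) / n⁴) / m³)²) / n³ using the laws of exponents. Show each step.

((((((n³ · n³)²) · n⁻²) / n⁴) / m³)²) / n³
= ((((((n³ · n³)²) · n⁻²) / n⁴)²) / ((m³)²)) / n³    [power of a quotient]
= ((((((n³ · n³)²) · n⁻²)²) / ((n⁴)²)) / ((m³)²)) / n³    [power of a quotient]
= ((((((n³ · n³)²)²) · ((n⁻²)²)) / ((n⁴)²)) / ((m³)²)) / n³    [power of a product]
= (((((n³ · n³)⁴) · ((n⁻²)²)) / ((n⁴)²)) / ((m³)²)) / n³    [power of a power]
= ((((((n³)⁴) · ((n³)⁴)) · ((n⁻²)²)) / ((n⁴)²)) / ((m³)²)) / n³    [power of a product]
= ((((n¹² · ((n³)⁴)) · ((n⁻²)²)) / ((n⁴)²)) / ((m³)²)) / n³    [power of a power]
= ((((n¹² · n¹²) · ((n⁻²)²)) / ((n⁴)²)) / ((m³)²)) / n³    [power of a power]
= (((n²⁴ · ((n⁻²)²)) / ((n⁴)²)) / ((m³)²)) / n³    [product of powers]
= (((n²⁴ · n⁻⁴) / ((n⁴)²)) / ((m³)²)) / n³    [power of a power]
= ((n²⁰ / ((n⁴)²)) / ((m³)²)) / n³    [product of powers]
= ((n²⁰ / n⁸) / ((m³)²)) / n³    [power of a power]
= (n¹² / ((m³)²)) / n³    [quotient of powers]
= (n¹² / m⁶) / n³    [power of a power]
= m⁻⁶n⁹    [quotient of powers]

m⁻⁶n⁹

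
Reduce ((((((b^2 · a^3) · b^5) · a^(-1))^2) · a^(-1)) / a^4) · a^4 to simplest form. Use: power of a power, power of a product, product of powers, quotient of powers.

a^3b^14

((((((b^2 · a^3) · b^5) · a^(-1))^2) · a^(-1)) / a^4) · a^4
= ((((((b^2 · a^3) · b^5)^2) · ((a^(-1))^2)) · a^(-1)) / a^4) · a^4    [power of a product]
= ((((((b^2 · a^3)^2) · ((b^5)^2)) · ((a^(-1))^2)) · a^(-1)) / a^4) · a^4    [power of a product]
= (((((((b^2)^2) · ((a^3)^2)) · ((b^5)^2)) · ((a^(-1))^2)) · a^(-1)) / a^4) · a^4    [power of a product]
= (((((b^4 · ((a^3)^2)) · ((b^5)^2)) · ((a^(-1))^2)) · a^(-1)) / a^4) · a^4    [power of a power]
= (((((b^4 · a^6) · ((b^5)^2)) · ((a^(-1))^2)) · a^(-1)) / a^4) · a^4    [power of a power]
= (((((b^4 · a^6) · b^10) · ((a^(-1))^2)) · a^(-1)) / a^4) · a^4    [power of a power]
= (((((b^4 · a^6) · b^10) · a^(-2)) · a^(-1)) / a^4) · a^4    [power of a power]
= a^3b^14    [quotient of powers; product of powers]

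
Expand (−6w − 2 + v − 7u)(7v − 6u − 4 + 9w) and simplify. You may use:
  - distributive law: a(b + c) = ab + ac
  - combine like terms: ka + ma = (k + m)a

(−6w − 2 + v − 7u)(7v − 6u − 4 + 9w)
= −42vw + 36uw + 24w − 54w^2 − 14v + 12u + 8 − 18w + 7v^2 − 6uv − 4v + 9vw − 49uv + 42u^2 + 28u − 63uw    [distributive law]
= −33vw − 27uw + 6w − 54w^2 − 18v + 40u + 8 + 7v^2 − 55uv + 42u^2    [combine like terms]

−33vw − 27uw + 6w − 54w^2 − 18v + 40u + 8 + 7v^2 − 55uv + 42u^2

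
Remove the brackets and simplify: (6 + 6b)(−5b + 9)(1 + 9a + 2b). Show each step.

(6 + 6b)(−5b + 9)(1 + 9a + 2b)
= (−30b + 54 − 30b^2 + 54b)(1 + 9a + 2b)    [distributive law]
= (24b + 54 − 30b^2)(1 + 9a + 2b)    [combine like terms]
= 24b + 216ab + 48b^2 + 54 + 486a + 108b − 30b^2 − 270ab^2 − 60b^3    [distributive law]
= 132b + 216ab + 18b^2 + 54 + 486a − 270ab^2 − 60b^3    [combine like terms]

132b + 216ab + 18b^2 + 54 + 486a − 270ab^2 − 60b^3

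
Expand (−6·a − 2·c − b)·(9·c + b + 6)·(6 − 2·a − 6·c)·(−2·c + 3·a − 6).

−2100·a·c^2 − 1044·a^2·c + 720·a·c + 864·a^2·c^2 + 324·a^3·c − 396·a·c^3 − 390·a·b·c − 144·a^2·b + 36·a·b + 150·a^2·b·c + 36·a^3·b + 82·a·b·c^2 − 1080·a^2 + 1296·a + 216·a^3 − 576·c^3 + 360·c^2 − 216·c^4 − 336·b·c^2 + 252·b·c − 132·b·c^3 + 432·c − 24·b^2·c − 30·a·b^2 + 36·b^2 + 14·a·b^2·c + 6·a^2·b^2 − 12·b^2·c^2 + 216·b

(−6·a − 2·c − b)·(9·c + b + 6)·(6 − 2·a − 6·c)·(−2·c + 3·a − 6)
= (−54·a·c − 6·a·b − 36·a − 18·c^2 − 2·b·c − 12·c − 9·b·c − b^2 − 6·b)·(6 − 2·a − 6·c)·(−2·c + 3·a − 6)    [distributive law]
= (−54·a·c − 6·a·b − 36·a − 18·c^2 − 11·b·c − 12·c − b^2 − 6·b)·(6 − 2·a − 6·c)·(−2·c + 3·a − 6)    [combine like terms]
= (−324·a·c + 108·a^2·c + 324·a·c^2 − 36·a·b + 12·a^2·b + 36·a·b·c − 216·a + 72·a^2 + 216·a·c − 108·c^2 + 36·a·c^2 + 108·c^3 − 66·b·c + 22·a·b·c + 66·b·c^2 − 72·c + 24·a·c + 72·c^2 − 6·b^2 + 2·a·b^2 + 6·b^2·c − 36·b + 12·a·b + 36·b·c)·(−2·c + 3·a − 6)    [distributive law]
= (−84·a·c + 108·a^2·c + 360·a·c^2 − 24·a·b + 12·a^2·b + 58·a·b·c − 216·a + 72·a^2 − 36·c^2 + 108·c^3 − 30·b·c + 66·b·c^2 − 72·c − 6·b^2 + 2·a·b^2 + 6·b^2·c − 36·b)·(−2·c + 3·a − 6)    [combine like terms]
= 168·a·c^2 − 252·a^2·c + 504·a·c − 216·a^2·c^2 + 324·a^3·c − 648·a^2·c − 720·a·c^3 + 1080·a^2·c^2 − 2160·a·c^2 + 48·a·b·c − 72·a^2·b + 144·a·b − 24·a^2·b·c + 36·a^3·b − 72·a^2·b − 116·a·b·c^2 + 174·a^2·b·c − 348·a·b·c + 432·a·c − 648·a^2 + 1296·a − 144·a^2·c + 216·a^3 − 432·a^2 + 72·c^3 − 108·a·c^2 + 216·c^2 − 216·c^4 + 324·a·c^3 − 648·c^3 + 60·b·c^2 − 90·a·b·c + 180·b·c − 132·b·c^3 + 198·a·b·c^2 − 396·b·c^2 + 144·c^2 − 216·a·c + 432·c + 12·b^2·c − 18·a·b^2 + 36·b^2 − 4·a·b^2·c + 6·a^2·b^2 − 12·a·b^2 − 12·b^2·c^2 + 18·a·b^2·c − 36·b^2·c + 72·b·c − 108·a·b + 216·b    [distributive law]
= −2100·a·c^2 − 1044·a^2·c + 720·a·c + 864·a^2·c^2 + 324·a^3·c − 396·a·c^3 − 390·a·b·c − 144·a^2·b + 36·a·b + 150·a^2·b·c + 36·a^3·b + 82·a·b·c^2 − 1080·a^2 + 1296·a + 216·a^3 − 576·c^3 + 360·c^2 − 216·c^4 − 336·b·c^2 + 252·b·c − 132·b·c^3 + 432·c − 24·b^2·c − 30·a·b^2 + 36·b^2 + 14·a·b^2·c + 6·a^2·b^2 − 12·b^2·c^2 + 216·b    [combine like terms]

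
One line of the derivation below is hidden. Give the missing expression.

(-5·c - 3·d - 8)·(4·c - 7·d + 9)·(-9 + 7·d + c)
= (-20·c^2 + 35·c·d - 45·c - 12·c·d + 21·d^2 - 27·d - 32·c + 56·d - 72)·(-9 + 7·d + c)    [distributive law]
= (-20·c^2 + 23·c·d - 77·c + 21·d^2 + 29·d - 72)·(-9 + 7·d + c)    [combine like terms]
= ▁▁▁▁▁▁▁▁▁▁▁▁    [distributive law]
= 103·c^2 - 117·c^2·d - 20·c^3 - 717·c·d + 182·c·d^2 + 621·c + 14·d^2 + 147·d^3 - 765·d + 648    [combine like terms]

Applying distributive law to the line above:

180·c^2 - 140·c^2·d - 20·c^3 - 207·c·d + 161·c·d^2 + 23·c^2·d + 693·c - 539·c·d - 77·c^2 - 189·d^2 + 147·d^3 + 21·c·d^2 - 261·d + 203·d^2 + 29·c·d + 648 - 504·d - 72·c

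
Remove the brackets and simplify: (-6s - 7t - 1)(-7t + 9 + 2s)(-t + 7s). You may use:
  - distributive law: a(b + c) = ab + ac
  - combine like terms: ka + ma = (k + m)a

315st^2 + 208s^2t - 336st - 392s^2 - 84s^3 - 49t^3 + 56t^2 + 9t - 63s

(-6s - 7t - 1)(-7t + 9 + 2s)(-t + 7s)
= (42st - 54s - 12s^2 + 49t^2 - 63t - 14st + 7t - 9 - 2s)(-t + 7s)    [distributive law]
= (28st - 56s - 12s^2 + 49t^2 - 56t - 9)(-t + 7s)    [combine like terms]
= -28st^2 + 196s^2t + 56st - 392s^2 + 12s^2t - 84s^3 - 49t^3 + 343st^2 + 56t^2 - 392st + 9t - 63s    [distributive law]
= 315st^2 + 208s^2t - 336st - 392s^2 - 84s^3 - 49t^3 + 56t^2 + 9t - 63s    [combine like terms]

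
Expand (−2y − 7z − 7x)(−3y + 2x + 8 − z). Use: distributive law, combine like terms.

(−2y − 7z − 7x)(−3y + 2x + 8 − z)
= 6y^2 − 4xy − 16y + 2yz + 21yz − 14xz − 56z + 7z^2 + 21xy − 14x^2 − 56x + 7xz    [distributive law]
= 6y^2 + 17xy − 16y + 23yz − 7xz − 56z + 7z^2 − 14x^2 − 56x    [combine like terms]

6y^2 + 17xy − 16y + 23yz − 7xz − 56z + 7z^2 − 14x^2 − 56x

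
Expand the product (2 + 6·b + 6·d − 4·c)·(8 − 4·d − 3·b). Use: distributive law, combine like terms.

16 + 40·d + 42·b − 42·b·d − 18·b^2 − 24·d^2 − 32·c + 16·c·d + 12·b·c

(2 + 6·b + 6·d − 4·c)·(8 − 4·d − 3·b)
= 16 − 8·d − 6·b + 48·b − 24·b·d − 18·b^2 + 48·d − 24·d^2 − 18·b·d − 32·c + 16·c·d + 12·b·c    [distributive law]
= 16 + 40·d + 42·b − 42·b·d − 18·b^2 − 24·d^2 − 32·c + 16·c·d + 12·b·c    [combine like terms]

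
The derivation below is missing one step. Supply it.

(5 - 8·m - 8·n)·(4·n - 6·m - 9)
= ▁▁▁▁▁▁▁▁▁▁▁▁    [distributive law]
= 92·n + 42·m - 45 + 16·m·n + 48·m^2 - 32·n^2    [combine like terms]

After distributive law, the bracketed line is:

20·n - 30·m - 45 - 32·m·n + 48·m^2 + 72·m - 32·n^2 + 48·m·n + 72·n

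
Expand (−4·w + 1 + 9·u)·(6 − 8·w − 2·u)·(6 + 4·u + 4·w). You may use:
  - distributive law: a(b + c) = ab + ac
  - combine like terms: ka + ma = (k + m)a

−168·w − 304·u·w + 64·w^2 − 128·u·w^2 + 128·w^3 − 328·u^2·w + 36 + 336·u + 100·u^2 − 72·u^3

(−4·w + 1 + 9·u)·(6 − 8·w − 2·u)·(6 + 4·u + 4·w)
= (−24·w + 32·w^2 + 8·u·w + 6 − 8·w − 2·u + 54·u − 72·u·w − 18·u^2)·(6 + 4·u + 4·w)    [distributive law]
= (−32·w + 32·w^2 − 64·u·w + 6 + 52·u − 18·u^2)·(6 + 4·u + 4·w)    [combine like terms]
= −192·w − 128·u·w − 128·w^2 + 192·w^2 + 128·u·w^2 + 128·w^3 − 384·u·w − 256·u^2·w − 256·u·w^2 + 36 + 24·u + 24·w + 312·u + 208·u^2 + 208·u·w − 108·u^2 − 72·u^3 − 72·u^2·w    [distributive law]
= −168·w − 304·u·w + 64·w^2 − 128·u·w^2 + 128·w^3 − 328·u^2·w + 36 + 336·u + 100·u^2 − 72·u^3    [combine like terms]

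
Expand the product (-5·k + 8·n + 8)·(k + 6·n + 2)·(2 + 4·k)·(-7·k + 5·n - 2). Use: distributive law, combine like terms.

(-5·k + 8·n + 8)·(k + 6·n + 2)·(2 + 4·k)·(-7·k + 5·n - 2)
= (-5·k^2 - 30·k·n - 10·k + 8·k·n + 48·n^2 + 16·n + 8·k + 48·n + 16)·(2 + 4·k)·(-7·k + 5·n - 2)    [distributive law]
= (-5·k^2 - 22·k·n - 2·k + 48·n^2 + 64·n + 16)·(2 + 4·k)·(-7·k + 5·n - 2)    [combine like terms]
= (-10·k^2 - 20·k^3 - 44·k·n - 88·k^2·n - 4·k - 8·k^2 + 96·n^2 + 192·k·n^2 + 128·n + 256·k·n + 32 + 64·k)·(-7·k + 5·n - 2)    [distributive law]
= (-18·k^2 - 20·k^3 + 212·k·n - 88·k^2·n + 60·k + 96·n^2 + 192·k·n^2 + 128·n + 32)·(-7·k + 5·n - 2)    [combine like terms]
= 126·k^3 - 90·k^2·n + 36·k^2 + 140·k^4 - 100·k^3·n + 40·k^3 - 1484·k^2·n + 1060·k·n^2 - 424·k·n + 616·k^3·n - 440·k^2·n^2 + 176·k^2·n - 420·k^2 + 300·k·n - 120·k - 672·k·n^2 + 480·n^3 - 192·n^2 - 1344·k^2·n^2 + 960·k·n^3 - 384·k·n^2 - 896·k·n + 640·n^2 - 256·n - 224·k + 160·n - 64    [distributive law]
= 166·k^3 - 1398·k^2·n - 384·k^2 + 140·k^4 + 516·k^3·n + 4·k·n^2 - 1020·k·n - 1784·k^2·n^2 - 344·k + 480·n^3 + 448·n^2 + 960·k·n^3 - 96·n - 64    [combine like terms]

166·k^3 - 1398·k^2·n - 384·k^2 + 140·k^4 + 516·k^3·n + 4·k·n^2 - 1020·k·n - 1784·k^2·n^2 - 344·k + 480·n^3 + 448·n^2 + 960·k·n^3 - 96·n - 64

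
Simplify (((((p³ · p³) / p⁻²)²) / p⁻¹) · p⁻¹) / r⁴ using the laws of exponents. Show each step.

(((((p³ · p³) / p⁻²)²) / p⁻¹) · p⁻¹) / r⁴
= (((((p³ · p³)²) / ((p⁻²)²)) / p⁻¹) · p⁻¹) / r⁴    [power of a quotient]
= ((((((p³)²) · ((p³)²)) / ((p⁻²)²)) / p⁻¹) · p⁻¹) / r⁴    [power of a product]
= ((((p⁶ · ((p³)²)) / ((p⁻²)²)) / p⁻¹) · p⁻¹) / r⁴    [power of a power]
= ((((p⁶ · p⁶) / ((p⁻²)²)) / p⁻¹) · p⁻¹) / r⁴    [power of a power]
= (((p¹² / ((p⁻²)²)) / p⁻¹) · p⁻¹) / r⁴    [product of powers]
= (((p¹² / p⁻⁴) / p⁻¹) · p⁻¹) / r⁴    [power of a power]
= ((p¹⁶ / p⁻¹) · p⁻¹) / r⁴    [quotient of powers]
= (p¹⁷ · p⁻¹) / r⁴    [quotient of powers]
= p¹⁶ / r⁴    [product of powers]
= p¹⁶r⁻⁴    [quotient of powers]

p¹⁶r⁻⁴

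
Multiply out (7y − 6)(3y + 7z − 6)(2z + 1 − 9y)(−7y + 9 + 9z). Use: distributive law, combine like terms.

(7y − 6)(3y + 7z − 6)(2z + 1 − 9y)(−7y + 9 + 9z)
= (21y^2 + 49yz − 42y − 18y − 42z + 36)(2z + 1 − 9y)(−7y + 9 + 9z)    [distributive law]
= (21y^2 + 49yz − 60y − 42z + 36)(2z + 1 − 9y)(−7y + 9 + 9z)    [combine like terms]
= (42y^2z + 21y^2 − 189y^3 + 98yz^2 + 49yz − 441y^2z − 120yz − 60y + 540y^2 − 84z^2 − 42z + 378yz + 72z + 36 − 324y)(−7y + 9 + 9z)    [distributive law]
= (−399y^2z + 561y^2 − 189y^3 + 98yz^2 + 307yz − 384y − 84z^2 + 30z + 36)(−7y + 9 + 9z)    [combine like terms]
= 2793y^3z − 3591y^2z − 3591y^2z^2 − 3927y^3 + 5049y^2 + 5049y^2z + 1323y^4 − 1701y^3 − 1701y^3z − 686y^2z^2 + 882yz^2 + 882yz^3 − 2149y^2z + 2763yz + 2763yz^2 + 2688y^2 − 3456y − 3456yz + 588yz^2 − 756z^2 − 756z^3 − 210yz + 270z + 270z^2 − 252y + 324 + 324z    [distributive law]
= 1092y^3z − 691y^2z − 4277y^2z^2 − 5628y^3 + 7737y^2 + 1323y^4 + 4233yz^2 + 882yz^3 − 903yz − 3708y − 486z^2 − 756z^3 + 594z + 324    [combine like terms]

1092y^3z − 691y^2z − 4277y^2z^2 − 5628y^3 + 7737y^2 + 1323y^4 + 4233yz^2 + 882yz^3 − 903yz − 3708y − 486z^2 − 756z^3 + 594z + 324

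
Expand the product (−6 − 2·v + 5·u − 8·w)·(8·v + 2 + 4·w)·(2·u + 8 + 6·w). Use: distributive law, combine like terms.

(−6 − 2·v + 5·u − 8·w)·(8·v + 2 + 4·w)·(2·u + 8 + 6·w)
= (−48·v − 12 − 24·w − 16·v² − 4·v − 8·v·w + 40·u·v + 10·u + 20·u·w − 64·v·w − 16·w − 32·w²)·(2·u + 8 + 6·w)    [distributive law]
= (−52·v − 12 − 40·w − 16·v² − 72·v·w + 40·u·v + 10·u + 20·u·w − 32·w²)·(2·u + 8 + 6·w)    [combine like terms]
= −104·u·v − 416·v − 312·v·w − 24·u − 96 − 72·w − 80·u·w − 320·w − 240·w² − 32·u·v² − 128·v² − 96·v²·w − 144·u·v·w − 576·v·w − 432·v·w² + 80·u²·v + 320·u·v + 240·u·v·w + 20·u² + 80·u + 60·u·w + 40·u²·w + 160·u·w + 120·u·w² − 64·u·w² − 256·w² − 192·w³    [distributive law]
= 216·u·v − 416·v − 888·v·w + 56·u − 96 − 392·w + 140·u·w − 496·w² − 32·u·v² − 128·v² − 96·v²·w + 96·u·v·w − 432·v·w² + 80·u²·v + 20·u² + 40·u²·w + 56·u·w² − 192·w³    [combine like terms]

216·u·v − 416·v − 888·v·w + 56·u − 96 − 392·w + 140·u·w − 496·w² − 32·u·v² − 128·v² − 96·v²·w + 96·u·v·w − 432·v·w² + 80·u²·v + 20·u² + 40·u²·w + 56·u·w² − 192·w³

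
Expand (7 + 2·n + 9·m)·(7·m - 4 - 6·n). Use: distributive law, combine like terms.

13·m - 28 - 50·n - 40·m·n - 12·n^2 + 63·m^2

(7 + 2·n + 9·m)·(7·m - 4 - 6·n)
= 49·m - 28 - 42·n + 14·m·n - 8·n - 12·n^2 + 63·m^2 - 36·m - 54·m·n    [distributive law]
= 13·m - 28 - 50·n - 40·m·n - 12·n^2 + 63·m^2    [combine like terms]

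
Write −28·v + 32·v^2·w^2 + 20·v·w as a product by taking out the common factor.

4·v(−7 + 8·v·w^2 + 5·w)

−28·v + 32·v^2·w^2 + 20·v·w
= 4(−7·v + 8·v^2·w^2 + 5·v·w)    [factor out 4]
= 4·v(−7 + 8·v·w^2 + 5·w)    [factor out v]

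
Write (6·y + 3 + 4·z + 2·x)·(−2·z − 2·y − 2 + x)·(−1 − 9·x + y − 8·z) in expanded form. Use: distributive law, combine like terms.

150·y·z + 164·x·y·z + 76·y²·z + 152·y·z² − 6·y² + 110·x·y² − 12·y³ + 12·y + 159·x·y − 16·x²·y + 62·z + 134·x·z + 120·z² + 6 + 55·x + 7·x² + 72·x·z² + 64·z³ − 18·x³ − 16·x²·z

(6·y + 3 + 4·z + 2·x)·(−2·z − 2·y − 2 + x)·(−1 − 9·x + y − 8·z)
= (−12·y·z − 12·y² − 12·y + 6·x·y − 6·z − 6·y − 6 + 3·x − 8·z² − 8·y·z − 8·z + 4·x·z − 4·x·z − 4·x·y − 4·x + 2·x²)·(−1 − 9·x + y − 8·z)    [distributive law]
= (−20·y·z − 12·y² − 18·y + 2·x·y − 14·z − 6 − x − 8·z² + 2·x²)·(−1 − 9·x + y − 8·z)    [combine like terms]
= 20·y·z + 180·x·y·z − 20·y²·z + 160·y·z² + 12·y² + 108·x·y² − 12·y³ + 96·y²·z + 18·y + 162·x·y − 18·y² + 144·y·z − 2·x·y − 18·x²·y + 2·x·y² − 16·x·y·z + 14·z + 126·x·z − 14·y·z + 112·z² + 6 + 54·x − 6·y + 48·z + x + 9·x² − x·y + 8·x·z + 8·z² + 72·x·z² − 8·y·z² + 64·z³ − 2·x² − 18·x³ + 2·x²·y − 16·x²·z    [distributive law]
= 150·y·z + 164·x·y·z + 76·y²·z + 152·y·z² − 6·y² + 110·x·y² − 12·y³ + 12·y + 159·x·y − 16·x²·y + 62·z + 134·x·z + 120·z² + 6 + 55·x + 7·x² + 72·x·z² + 64·z³ − 18·x³ − 16·x²·z    [combine like terms]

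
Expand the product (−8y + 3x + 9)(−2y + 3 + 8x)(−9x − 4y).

(−8y + 3x + 9)(−2y + 3 + 8x)(−9x − 4y)
= (16y² − 24y − 64xy − 6xy + 9x + 24x² − 18y + 27 + 72x)(−9x − 4y)    [distributive law]
= (16y² − 42y − 70xy + 81x + 24x² + 27)(−9x − 4y)    [combine like terms]
= −144xy² − 64y³ + 378xy + 168y² + 630x²y + 280xy² − 729x² − 324xy − 216x³ − 96x²y − 243x − 108y    [distributive law]
= 136xy² − 64y³ + 54xy + 168y² + 534x²y − 729x² − 216x³ − 243x − 108y    [combine like terms]

136xy² − 64y³ + 54xy + 168y² + 534x²y − 729x² − 216x³ − 243x − 108y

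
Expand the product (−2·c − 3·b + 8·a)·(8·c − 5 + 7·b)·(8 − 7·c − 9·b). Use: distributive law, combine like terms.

−198·c^2 + 112·c^3 + 410·b·c^2 + 80·c − 499·b·c + 489·b^2·c + 120·b − 303·b^2 + 189·b^3 + 792·a·c − 448·a·c^2 − 968·a·b·c − 320·a + 808·a·b − 504·a·b^2

(−2·c − 3·b + 8·a)·(8·c − 5 + 7·b)·(8 − 7·c − 9·b)
= (−16·c^2 + 10·c − 14·b·c − 24·b·c + 15·b − 21·b^2 + 64·a·c − 40·a + 56·a·b)·(8 − 7·c − 9·b)    [distributive law]
= (−16·c^2 + 10·c − 38·b·c + 15·b − 21·b^2 + 64·a·c − 40·a + 56·a·b)·(8 − 7·c − 9·b)    [combine like terms]
= −128·c^2 + 112·c^3 + 144·b·c^2 + 80·c − 70·c^2 − 90·b·c − 304·b·c + 266·b·c^2 + 342·b^2·c + 120·b − 105·b·c − 135·b^2 − 168·b^2 + 147·b^2·c + 189·b^3 + 512·a·c − 448·a·c^2 − 576·a·b·c − 320·a + 280·a·c + 360·a·b + 448·a·b − 392·a·b·c − 504·a·b^2    [distributive law]
= −198·c^2 + 112·c^3 + 410·b·c^2 + 80·c − 499·b·c + 489·b^2·c + 120·b − 303·b^2 + 189·b^3 + 792·a·c − 448·a·c^2 − 968·a·b·c − 320·a + 808·a·b − 504·a·b^2    [combine like terms]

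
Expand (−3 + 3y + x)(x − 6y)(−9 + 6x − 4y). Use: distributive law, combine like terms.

27x − 27x^2 + 147xy − 162y + 90y^2 − 22x^2y − 96xy^2 + 72y^3 + 6x^3

(−3 + 3y + x)(x − 6y)(−9 + 6x − 4y)
= (−3x + 18y + 3xy − 18y^2 + x^2 − 6xy)(−9 + 6x − 4y)    [distributive law]
= (−3x + 18y − 3xy − 18y^2 + x^2)(−9 + 6x − 4y)    [combine like terms]
= 27x − 18x^2 + 12xy − 162y + 108xy − 72y^2 + 27xy − 18x^2y + 12xy^2 + 162y^2 − 108xy^2 + 72y^3 − 9x^2 + 6x^3 − 4x^2y    [distributive law]
= 27x − 27x^2 + 147xy − 162y + 90y^2 − 22x^2y − 96xy^2 + 72y^3 + 6x^3    [combine like terms]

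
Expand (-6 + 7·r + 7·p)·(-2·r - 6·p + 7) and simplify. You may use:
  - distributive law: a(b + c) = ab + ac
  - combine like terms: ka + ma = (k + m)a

(-6 + 7·r + 7·p)·(-2·r - 6·p + 7)
= 12·r + 36·p - 42 - 14·r^2 - 42·p·r + 49·r - 14·p·r - 42·p^2 + 49·p    [distributive law]
= 61·r + 85·p - 42 - 14·r^2 - 56·p·r - 42·p^2    [combine like terms]

61·r + 85·p - 42 - 14·r^2 - 56·p·r - 42·p^2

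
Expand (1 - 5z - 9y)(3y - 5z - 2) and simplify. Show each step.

21y + 5z - 2 + 30yz + 25z² - 27y²

(1 - 5z - 9y)(3y - 5z - 2)
= 3y - 5z - 2 - 15yz + 25z² + 10z - 27y² + 45yz + 18y    [distributive law]
= 21y + 5z - 2 + 30yz + 25z² - 27y²    [combine like terms]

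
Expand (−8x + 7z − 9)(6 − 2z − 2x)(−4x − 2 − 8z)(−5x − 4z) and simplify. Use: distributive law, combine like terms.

−440x³ − 332x²z − 1380x² − 2664xz + 2276xz² + 936x³z + 344x²z² − 720xz³ + 320x⁴ − 1248z² + 1808z³ − 448z⁴ − 540x − 432z

(−8x + 7z − 9)(6 − 2z − 2x)(−4x − 2 − 8z)(−5x − 4z)
= (−48x + 16xz + 16x² + 42z − 14z² − 14xz − 54 + 18z + 18x)(−4x − 2 − 8z)(−5x − 4z)    [distributive law]
= (−30x + 2xz + 16x² + 60z − 14z² − 54)(−4x − 2 − 8z)(−5x − 4z)    [combine like terms]
= (120x² + 60x + 240xz − 8x²z − 4xz − 16xz² − 64x³ − 32x² − 128x²z − 240xz − 120z − 480z² + 56xz² + 28z² + 112z³ + 216x + 108 + 432z)(−5x − 4z)    [distributive law]
= (88x² + 276x − 4xz − 136x²z + 40xz² − 64x³ + 312z − 452z² + 112z³ + 108)(−5x − 4z)    [combine like terms]
= −440x³ − 352x²z − 1380x² − 1104xz + 20x²z + 16xz² + 680x³z + 544x²z² − 200x²z² − 160xz³ + 320x⁴ + 256x³z − 1560xz − 1248z² + 2260xz² + 1808z³ − 560xz³ − 448z⁴ − 540x − 432z    [distributive law]
= −440x³ − 332x²z − 1380x² − 2664xz + 2276xz² + 936x³z + 344x²z² − 720xz³ + 320x⁴ − 1248z² + 1808z³ − 448z⁴ − 540x − 432z    [combine like terms]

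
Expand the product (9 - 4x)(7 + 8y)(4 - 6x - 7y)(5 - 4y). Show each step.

1260 - 1773y - 2450x + 140xy - 1908y^2 + 2576xy^2 + 2016y^3 + 840x^2 + 288x^2y - 768x^2y^2 - 896xy^3

(9 - 4x)(7 + 8y)(4 - 6x - 7y)(5 - 4y)
= (63 + 72y - 28x - 32xy)(4 - 6x - 7y)(5 - 4y)    [distributive law]
= (252 - 378x - 441y + 288y - 432xy - 504y^2 - 112x + 168x^2 + 196xy - 128xy + 192x^2y + 224xy^2)(5 - 4y)    [distributive law]
= (252 - 490x - 153y - 364xy - 504y^2 + 168x^2 + 192x^2y + 224xy^2)(5 - 4y)    [combine like terms]
= 1260 - 1008y - 2450x + 1960xy - 765y + 612y^2 - 1820xy + 1456xy^2 - 2520y^2 + 2016y^3 + 840x^2 - 672x^2y + 960x^2y - 768x^2y^2 + 1120xy^2 - 896xy^3    [distributive law]
= 1260 - 1773y - 2450x + 140xy - 1908y^2 + 2576xy^2 + 2016y^3 + 840x^2 + 288x^2y - 768x^2y^2 - 896xy^3    [combine like terms]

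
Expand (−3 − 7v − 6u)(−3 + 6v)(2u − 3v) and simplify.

(−3 − 7v − 6u)(−3 + 6v)(2u − 3v)
= (9 − 18v + 21v − 42v² + 18u − 36uv)(2u − 3v)    [distributive law]
= (9 + 3v − 42v² + 18u − 36uv)(2u − 3v)    [combine like terms]
= 18u − 27v + 6uv − 9v² − 84uv² + 126v³ + 36u² − 54uv − 72u²v + 108uv²    [distributive law]
= 18u − 27v − 48uv − 9v² + 24uv² + 126v³ + 36u² − 72u²v    [combine like terms]

18u − 27v − 48uv − 9v² + 24uv² + 126v³ + 36u² − 72u²v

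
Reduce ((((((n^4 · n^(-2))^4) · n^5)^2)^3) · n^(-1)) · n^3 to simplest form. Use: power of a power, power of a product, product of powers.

((((((n^4 · n^(-2))^4) · n^5)^2)^3) · n^(-1)) · n^3
= (((((n^4 · n^(-2))^4) · n^5)^6) · n^(-1)) · n^3    [power of a power]
= (((((n^4 · n^(-2))^4)^6) · ((n^5)^6)) · n^(-1)) · n^3    [power of a product]
= ((((n^4 · n^(-2))^24) · ((n^5)^6)) · n^(-1)) · n^3    [power of a power]
= (((((n^4)^24) · ((n^(-2))^24)) · ((n^5)^6)) · n^(-1)) · n^3    [power of a product]
= (((n^96 · ((n^(-2))^24)) · ((n^5)^6)) · n^(-1)) · n^3    [power of a power]
= (((n^96 · n^(-48)) · ((n^5)^6)) · n^(-1)) · n^3    [power of a power]
= ((n^48 · ((n^5)^6)) · n^(-1)) · n^3    [product of powers]
= ((n^48 · n^30) · n^(-1)) · n^3    [power of a power]
= (n^78 · n^(-1)) · n^3    [product of powers]
= n^77 · n^3    [product of powers]
= n^80    [product of powers]

n^80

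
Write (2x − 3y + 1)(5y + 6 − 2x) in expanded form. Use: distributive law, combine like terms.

16xy + 10x − 4x^2 − 15y^2 − 13y + 6

(2x − 3y + 1)(5y + 6 − 2x)
= 10xy + 12x − 4x^2 − 15y^2 − 18y + 6xy + 5y + 6 − 2x    [distributive law]
= 16xy + 10x − 4x^2 − 15y^2 − 13y + 6    [combine like terms]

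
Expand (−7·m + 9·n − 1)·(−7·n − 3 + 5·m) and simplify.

(−7·m + 9·n − 1)·(−7·n − 3 + 5·m)
= 49·m·n + 21·m − 35·m^2 − 63·n^2 − 27·n + 45·m·n + 7·n + 3 − 5·m    [distributive law]
= 94·m·n + 16·m − 35·m^2 − 63·n^2 − 20·n + 3    [combine like terms]

94·m·n + 16·m − 35·m^2 − 63·n^2 − 20·n + 3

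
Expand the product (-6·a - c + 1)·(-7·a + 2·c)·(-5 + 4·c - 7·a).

(-6·a - c + 1)·(-7·a + 2·c)·(-5 + 4·c - 7·a)
= (42·a² - 12·a·c + 7·a·c - 2·c² - 7·a + 2·c)·(-5 + 4·c - 7·a)    [distributive law]
= (42·a² - 5·a·c - 2·c² - 7·a + 2·c)·(-5 + 4·c - 7·a)    [combine like terms]
= -210·a² + 168·a²·c - 294·a³ + 25·a·c - 20·a·c² + 35·a²·c + 10·c² - 8·c³ + 14·a·c² + 35·a - 28·a·c + 49·a² - 10·c + 8·c² - 14·a·c    [distributive law]
= -161·a² + 203·a²·c - 294·a³ - 17·a·c - 6·a·c² + 18·c² - 8·c³ + 35·a - 10·c    [combine like terms]

-161·a² + 203·a²·c - 294·a³ - 17·a·c - 6·a·c² + 18·c² - 8·c³ + 35·a - 10·c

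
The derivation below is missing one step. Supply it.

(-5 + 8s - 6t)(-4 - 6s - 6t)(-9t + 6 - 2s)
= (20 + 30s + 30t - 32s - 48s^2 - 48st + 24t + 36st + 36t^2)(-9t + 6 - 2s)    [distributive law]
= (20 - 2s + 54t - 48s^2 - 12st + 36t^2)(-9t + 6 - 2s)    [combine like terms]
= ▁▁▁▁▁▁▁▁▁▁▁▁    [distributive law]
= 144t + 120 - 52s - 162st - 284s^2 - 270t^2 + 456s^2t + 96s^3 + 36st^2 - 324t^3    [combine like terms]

Applying distributive law to the line above:

-180t + 120 - 40s + 18st - 12s + 4s^2 - 486t^2 + 324t - 108st + 432s^2t - 288s^2 + 96s^3 + 108st^2 - 72st + 24s^2t - 324t^3 + 216t^2 - 72st^2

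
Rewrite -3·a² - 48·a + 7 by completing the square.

-3(a + 8)² + 199

-3·a² - 48·a + 7
= -3(a² + 16·a) + 7    [factor out -3 from the a-terms]
= -3(a² + 16·a + 64 - 64) + 7    [add and subtract 64 inside the bracket]
= -3(a + 8)² + 192 + 7    [perfect-square identity]
= -3(a + 8)² + 199    [combine constants]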